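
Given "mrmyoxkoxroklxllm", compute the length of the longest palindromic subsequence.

9

Using dp[i][j] = 2 + dp[i+1][j−1] if the ends match, else max(dp[i+1][j], dp[i][j−1]):
dp[1][17] = 9. A witness is mxkorokxm at positions 1,6,7,8,10,11,12,14,17.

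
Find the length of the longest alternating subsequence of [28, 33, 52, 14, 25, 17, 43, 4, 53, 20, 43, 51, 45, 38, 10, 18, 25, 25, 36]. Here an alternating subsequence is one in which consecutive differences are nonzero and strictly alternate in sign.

Track the best alternating length ending on an up-step vs a down-step at each position: up/down = 1/1, 2/1, 2/1, 1/3, 4/3, 4/5, 6/3, 1/7, 8/1, 8/9, 10/9, 10/9, 10/11, 10/11, 8/11, 12/11, 12/11, 12/11, 12/11.
The maximum over both is 12; one such subsequence is 28, 33, 14, 25, 17, 43, 4, 53, 20, 43, 10, 18.

12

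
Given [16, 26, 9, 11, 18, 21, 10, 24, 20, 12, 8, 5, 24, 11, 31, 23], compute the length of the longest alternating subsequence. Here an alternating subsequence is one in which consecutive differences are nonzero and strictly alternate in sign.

A longest alternating subsequence is 16, 26, 9, 11, 10, 24, 20, 24, 11, 31, 23 (positions 1,2,3,4,7,8,9,13,14,15,16); its 10 consecutive differences strictly alternate in sign, and length 11 is optimal.

11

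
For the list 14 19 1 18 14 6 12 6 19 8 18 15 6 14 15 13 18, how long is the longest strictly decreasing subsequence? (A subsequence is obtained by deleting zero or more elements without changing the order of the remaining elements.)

6

One longest decreasing subsequence is 19, 18, 14, 12, 8, 6 (positions 2,4,5,7,10,13), of length 6; no longer one exists.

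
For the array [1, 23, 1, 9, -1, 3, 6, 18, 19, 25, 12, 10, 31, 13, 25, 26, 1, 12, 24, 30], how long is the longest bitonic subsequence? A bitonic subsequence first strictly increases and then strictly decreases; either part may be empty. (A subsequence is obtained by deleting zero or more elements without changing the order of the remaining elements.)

9

One longest bitonic subsequence is 1, 3, 6, 18, 19, 25, 12, 10, 1 (positions 1,6,7,8,9,10,11,12,17): it rises to 25 then falls. Length 9 is optimal.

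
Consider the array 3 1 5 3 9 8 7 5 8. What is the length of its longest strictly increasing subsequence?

Let dp[i] be the longest increasing subsequence ending at position i. Then dp = [1, 1, 2, 2, 3, 3, 3, 3, 4].
The maximum is 4; one witness is 3, 5, 7, 8 at positions 1,3,7,9.

4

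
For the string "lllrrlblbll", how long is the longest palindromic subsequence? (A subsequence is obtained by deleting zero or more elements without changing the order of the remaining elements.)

8

Using dp[i][j] = 2 + dp[i+1][j−1] if the ends match, else max(dp[i+1][j], dp[i][j−1]):
dp[1][11] = 8. A witness is lllrrlll at positions 1,2,3,4,5,8,10,11.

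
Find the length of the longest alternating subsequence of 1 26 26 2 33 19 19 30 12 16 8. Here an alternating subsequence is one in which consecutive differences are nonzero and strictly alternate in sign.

Track the best alternating length ending on an up-step vs a down-step at each position: up/down = 1/1, 2/1, 2/1, 2/3, 4/1, 4/5, 4/5, 6/5, 4/7, 8/7, 4/9.
The maximum over both is 9; one such subsequence is 1, 26, 2, 33, 19, 30, 12, 16, 8.

9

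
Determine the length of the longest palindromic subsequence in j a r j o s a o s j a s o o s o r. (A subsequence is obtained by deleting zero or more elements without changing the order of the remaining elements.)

11

One longest palindromic subsequence is rososasosor (positions 3,5,6,8,9,11,12,14,15,16,17); it reads the same forward and backward, and the interval DP gives dp[1][17] = 11.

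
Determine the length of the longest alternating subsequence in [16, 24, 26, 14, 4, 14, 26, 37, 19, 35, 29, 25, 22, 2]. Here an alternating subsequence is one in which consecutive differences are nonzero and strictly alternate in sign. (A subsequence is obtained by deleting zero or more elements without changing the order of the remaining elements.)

7

Track the best alternating length ending on an up-step vs a down-step at each position: up/down = 1/1, 2/1, 2/1, 1/3, 1/3, 4/3, 4/1, 4/1, 4/5, 6/5, 6/7, 6/7, 6/7, 1/7.
The maximum over both is 7; one such subsequence is 16, 24, 14, 26, 19, 35, 29.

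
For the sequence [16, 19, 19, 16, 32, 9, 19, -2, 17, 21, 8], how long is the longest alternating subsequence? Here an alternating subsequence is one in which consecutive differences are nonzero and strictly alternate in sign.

9

Track the best alternating length ending on an up-step vs a down-step at each position: up/down = 1/1, 2/1, 2/1, 1/3, 4/1, 1/5, 6/5, 1/7, 8/7, 8/5, 8/9.
The maximum over both is 9; one such subsequence is 16, 19, 16, 32, 9, 19, -2, 17, 8.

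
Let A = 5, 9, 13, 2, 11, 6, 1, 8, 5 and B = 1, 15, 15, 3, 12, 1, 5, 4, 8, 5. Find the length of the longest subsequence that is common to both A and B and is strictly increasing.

A longest common strictly increasing subsequence is 1, 5 (length 2); it appears in order in both A and B, and no longer such subsequence exists.

2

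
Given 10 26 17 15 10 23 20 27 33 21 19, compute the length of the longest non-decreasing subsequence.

5

Let dp[i] be the longest non-decreasing subsequence ending at position i. Then dp = [1, 2, 2, 2, 2, 3, 3, 4, 5, 4, 3].
The maximum is 5; one witness is 10, 17, 23, 27, 33 at positions 1,3,6,8,9.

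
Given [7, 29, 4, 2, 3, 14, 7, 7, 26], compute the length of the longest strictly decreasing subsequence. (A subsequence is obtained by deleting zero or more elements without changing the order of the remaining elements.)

3

One longest decreasing subsequence is 7, 4, 2 (positions 1,3,4), of length 3; no longer one exists.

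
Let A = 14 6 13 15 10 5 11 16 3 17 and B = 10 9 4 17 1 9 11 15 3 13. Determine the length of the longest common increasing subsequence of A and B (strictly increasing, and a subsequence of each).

2

A longest common strictly increasing subsequence is 10, 17 (length 2); it appears in order in both A and B, and no longer such subsequence exists.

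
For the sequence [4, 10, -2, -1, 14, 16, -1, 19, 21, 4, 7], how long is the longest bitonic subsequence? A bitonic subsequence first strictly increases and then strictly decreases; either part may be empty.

7

One longest bitonic subsequence is 4, 10, 14, 16, 19, 21, 7 (positions 1,2,5,6,8,9,11): it rises to 21 then falls. Length 7 is optimal.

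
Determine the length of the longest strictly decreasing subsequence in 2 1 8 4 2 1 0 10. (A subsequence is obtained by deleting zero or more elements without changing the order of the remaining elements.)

Scanning left to right, the best length ending at each element is: 2→1, 1→2, 8→1, 4→2, 2→3, 1→4, 0→5, 10→1.
So the longest decreasing subsequence has length 5, e.g. 8, 4, 2, 1, 0.

5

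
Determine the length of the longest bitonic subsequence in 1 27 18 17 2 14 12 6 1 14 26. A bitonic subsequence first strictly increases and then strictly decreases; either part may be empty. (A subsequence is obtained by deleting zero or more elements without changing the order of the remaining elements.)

One longest bitonic subsequence is 1, 27, 18, 17, 14, 12, 6, 1 (positions 1,2,3,4,6,7,8,9): it rises to 27 then falls. Length 8 is optimal.

8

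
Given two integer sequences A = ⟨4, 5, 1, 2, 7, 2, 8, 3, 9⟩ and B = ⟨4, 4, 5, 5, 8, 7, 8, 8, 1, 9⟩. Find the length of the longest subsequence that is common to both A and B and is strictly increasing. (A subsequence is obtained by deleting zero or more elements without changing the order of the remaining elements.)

A longest common strictly increasing subsequence is 4, 5, 7, 8, 9 (length 5); it appears in order in both A and B, and no longer such subsequence exists.

5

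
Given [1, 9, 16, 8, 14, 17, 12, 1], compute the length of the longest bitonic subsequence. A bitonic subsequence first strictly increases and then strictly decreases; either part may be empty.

Let inc[i] be the LIS ending at i and dec[i] the longest strictly decreasing subsequence starting at i. inc = [1, 2, 3, 2, 3, 4, 3, 1], dec = [1, 3, 4, 2, 3, 3, 2, 1].
max_i inc[i]+dec[i]−1 = 6, with one witness 1, 9, 16, 14, 12, 1.

6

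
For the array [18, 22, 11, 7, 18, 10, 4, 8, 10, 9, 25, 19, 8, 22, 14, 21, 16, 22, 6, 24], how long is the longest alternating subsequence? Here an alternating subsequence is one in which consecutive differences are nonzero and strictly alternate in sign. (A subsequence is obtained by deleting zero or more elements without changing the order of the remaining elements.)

16

Track the best alternating length ending on an up-step vs a down-step at each position: up/down = 1/1, 2/1, 1/3, 1/3, 4/3, 4/5, 1/5, 6/5, 6/5, 6/7, 8/1, 8/9, 6/9, 10/9, 10/11, 12/11, 12/13, 14/9, 6/15, 16/9.
The maximum over both is 16; one such subsequence is 18, 22, 11, 18, 4, 10, 9, 25, 19, 22, 14, 21, 16, 22, 6, 24.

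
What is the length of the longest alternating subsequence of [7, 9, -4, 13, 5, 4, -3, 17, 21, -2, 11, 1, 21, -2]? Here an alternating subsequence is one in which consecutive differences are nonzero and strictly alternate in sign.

A longest alternating subsequence is 7, 9, -4, 13, 5, 17, -2, 11, 1, 21, -2 (positions 1,2,3,4,5,8,10,11,12,13,14); its 10 consecutive differences strictly alternate in sign, and length 11 is optimal.

11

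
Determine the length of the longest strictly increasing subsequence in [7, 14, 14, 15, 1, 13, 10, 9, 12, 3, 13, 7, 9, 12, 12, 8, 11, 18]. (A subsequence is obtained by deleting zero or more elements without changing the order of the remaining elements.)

Scanning left to right, the best length ending at each element is: 7→1, 14→2, 14→2, 15→3, 1→1, 13→2, 10→2, 9→2, 12→3, 3→2, 13→4, 7→3, 9→4, 12→5, 12→5, 8→4, 11→5, 18→6.
So the longest increasing subsequence has length 6, e.g. 1, 3, 7, 9, 12, 18.

6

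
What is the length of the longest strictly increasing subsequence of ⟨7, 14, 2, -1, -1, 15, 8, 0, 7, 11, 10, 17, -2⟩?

One longest increasing subsequence is -1, 0, 7, 11, 17 (positions 4,8,9,10,12), of length 5; no longer one exists.

5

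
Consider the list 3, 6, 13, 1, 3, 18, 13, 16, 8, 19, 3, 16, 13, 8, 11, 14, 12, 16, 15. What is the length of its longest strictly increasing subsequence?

One longest increasing subsequence is 3, 6, 8, 13, 14, 16 (positions 1,2,9,13,16,18), of length 6; no longer one exists.

6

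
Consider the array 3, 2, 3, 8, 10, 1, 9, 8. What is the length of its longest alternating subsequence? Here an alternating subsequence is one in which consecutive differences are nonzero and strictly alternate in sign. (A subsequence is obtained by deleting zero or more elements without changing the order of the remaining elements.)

Track the best alternating length ending on an up-step vs a down-step at each position: up/down = 1/1, 1/2, 3/1, 3/1, 3/1, 1/4, 5/4, 5/6.
The maximum over both is 6; one such subsequence is 3, 2, 3, 1, 9, 8.

6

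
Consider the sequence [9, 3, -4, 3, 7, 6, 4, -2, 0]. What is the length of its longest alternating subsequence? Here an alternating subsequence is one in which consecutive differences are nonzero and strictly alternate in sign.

5

Track the best alternating length ending on an up-step vs a down-step at each position: up/down = 1/1, 1/2, 1/2, 3/2, 3/2, 3/4, 3/4, 3/4, 5/4.
The maximum over both is 5; one such subsequence is 9, -4, 3, -2, 0.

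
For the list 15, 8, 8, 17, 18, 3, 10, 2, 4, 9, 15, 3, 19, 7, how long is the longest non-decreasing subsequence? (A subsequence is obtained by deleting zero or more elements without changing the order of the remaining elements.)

One longest non-decreasing subsequence is 8, 8, 17, 18, 19 (positions 2,3,4,5,13), of length 5; no longer one exists.

5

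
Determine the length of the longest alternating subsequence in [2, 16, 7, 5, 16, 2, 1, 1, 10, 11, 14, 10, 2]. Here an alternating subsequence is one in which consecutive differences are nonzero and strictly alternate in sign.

Track the best alternating length ending on an up-step vs a down-step at each position: up/down = 1/1, 2/1, 2/3, 2/3, 4/1, 1/5, 1/5, 1/5, 6/5, 6/5, 6/5, 6/7, 6/7.
The maximum over both is 7; one such subsequence is 2, 16, 7, 16, 2, 11, 10.

7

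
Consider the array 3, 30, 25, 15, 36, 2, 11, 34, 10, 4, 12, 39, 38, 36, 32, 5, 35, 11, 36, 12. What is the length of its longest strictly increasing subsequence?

6

Let dp[i] be the longest increasing subsequence ending at position i. Then dp = [1, 2, 2, 2, 3, 1, 2, 3, 2, 2, 3, 4, 4, 4, 4, 3, 5, 4, 6, 5].
The maximum is 6; one witness is 3, 11, 12, 32, 35, 36 at positions 1,7,11,15,17,19.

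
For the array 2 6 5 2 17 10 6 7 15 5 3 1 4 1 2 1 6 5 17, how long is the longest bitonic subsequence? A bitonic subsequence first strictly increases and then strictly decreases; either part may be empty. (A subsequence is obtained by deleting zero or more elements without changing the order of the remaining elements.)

9

One longest bitonic subsequence is 2, 6, 17, 10, 7, 5, 4, 2, 1 (positions 1,2,5,6,8,10,13,15,16): it rises to 17 then falls. Length 9 is optimal.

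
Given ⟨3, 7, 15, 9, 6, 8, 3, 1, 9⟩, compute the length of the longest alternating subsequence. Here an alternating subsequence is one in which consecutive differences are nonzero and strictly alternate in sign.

6

A longest alternating subsequence is 3, 7, 6, 8, 3, 9 (positions 1,2,5,6,7,9); its 5 consecutive differences strictly alternate in sign, and length 6 is optimal.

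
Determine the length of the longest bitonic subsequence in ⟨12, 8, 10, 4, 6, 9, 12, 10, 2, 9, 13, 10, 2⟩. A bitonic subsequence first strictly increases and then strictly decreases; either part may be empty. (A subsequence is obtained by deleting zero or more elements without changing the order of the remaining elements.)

One longest bitonic subsequence is 4, 6, 9, 12, 10, 9, 2 (positions 4,5,6,7,8,10,13): it rises to 12 then falls. Length 7 is optimal.

7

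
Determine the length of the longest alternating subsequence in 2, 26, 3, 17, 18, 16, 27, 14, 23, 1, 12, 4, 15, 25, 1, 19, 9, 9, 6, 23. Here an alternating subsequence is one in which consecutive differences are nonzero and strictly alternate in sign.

A longest alternating subsequence is 2, 26, 3, 17, 16, 27, 14, 23, 1, 12, 4, 15, 1, 19, 9, 23 (positions 1,2,3,4,6,7,8,9,10,11,12,13,15,16,17,20); its 15 consecutive differences strictly alternate in sign, and length 16 is optimal.

16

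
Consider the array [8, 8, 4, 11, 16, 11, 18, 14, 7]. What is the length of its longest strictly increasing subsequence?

4

Let dp[i] be the longest increasing subsequence ending at position i. Then dp = [1, 1, 1, 2, 3, 2, 4, 3, 2].
The maximum is 4; one witness is 8, 11, 16, 18 at positions 1,4,5,7.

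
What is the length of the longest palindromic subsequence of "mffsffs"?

Using dp[i][j] = 2 + dp[i+1][j−1] if the ends match, else max(dp[i+1][j], dp[i][j−1]):
dp[1][7] = 5. A witness is ffsff at positions 2,3,4,5,6.

5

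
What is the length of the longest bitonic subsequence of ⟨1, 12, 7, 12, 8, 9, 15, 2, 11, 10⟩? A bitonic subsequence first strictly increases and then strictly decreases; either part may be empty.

7

Let inc[i] be the LIS ending at i and dec[i] the longest strictly decreasing subsequence starting at i. inc = [1, 2, 2, 3, 3, 4, 5, 2, 5, 5], dec = [1, 3, 2, 3, 2, 2, 3, 1, 2, 1].
max_i inc[i]+dec[i]−1 = 7, with one witness 1, 7, 8, 9, 15, 11, 10.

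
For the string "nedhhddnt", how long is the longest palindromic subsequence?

Using dp[i][j] = 2 + dp[i+1][j−1] if the ends match, else max(dp[i+1][j], dp[i][j−1]):
dp[1][9] = 6. A witness is ndhhdn at positions 1,3,4,5,7,8.

6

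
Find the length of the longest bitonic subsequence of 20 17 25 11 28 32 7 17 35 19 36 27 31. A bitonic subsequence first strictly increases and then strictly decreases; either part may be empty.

Let inc[i] be the LIS ending at i and dec[i] the longest strictly decreasing subsequence starting at i. inc = [1, 1, 2, 1, 3, 4, 1, 2, 5, 3, 6, 4, 5], dec = [4, 3, 3, 2, 2, 2, 1, 1, 2, 1, 2, 1, 1].
max_i inc[i]+dec[i]−1 = 7, with one witness 20, 25, 28, 32, 35, 36, 31.

7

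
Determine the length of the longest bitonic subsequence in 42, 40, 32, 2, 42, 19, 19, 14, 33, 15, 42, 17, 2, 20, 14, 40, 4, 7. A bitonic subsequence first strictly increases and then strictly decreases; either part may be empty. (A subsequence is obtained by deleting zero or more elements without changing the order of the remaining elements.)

One longest bitonic subsequence is 42, 40, 32, 19, 17, 14, 7 (positions 1,2,3,7,12,15,18): it rises to 42 then falls. Length 7 is optimal.

7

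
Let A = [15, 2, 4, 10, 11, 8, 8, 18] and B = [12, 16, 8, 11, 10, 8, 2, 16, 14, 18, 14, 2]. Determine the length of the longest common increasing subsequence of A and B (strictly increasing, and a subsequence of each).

A longest common strictly increasing subsequence is 8, 18 (length 2); it appears in order in both A and B, and no longer such subsequence exists.

2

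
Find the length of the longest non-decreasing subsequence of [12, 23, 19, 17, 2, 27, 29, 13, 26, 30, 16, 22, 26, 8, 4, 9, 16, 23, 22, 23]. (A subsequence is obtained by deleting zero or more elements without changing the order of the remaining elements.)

6

Let dp[i] be the longest non-decreasing subsequence ending at position i. Then dp = [1, 2, 2, 2, 1, 3, 4, 2, 3, 5, 3, 4, 5, 2, 2, 3, 4, 5, 5, 6].
The maximum is 6; one witness is 12, 13, 16, 22, 23, 23 at positions 1,8,11,12,18,20.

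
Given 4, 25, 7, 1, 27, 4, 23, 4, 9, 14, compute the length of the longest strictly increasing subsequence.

4

One longest increasing subsequence is 4, 7, 9, 14 (positions 1,3,9,10), of length 4; no longer one exists.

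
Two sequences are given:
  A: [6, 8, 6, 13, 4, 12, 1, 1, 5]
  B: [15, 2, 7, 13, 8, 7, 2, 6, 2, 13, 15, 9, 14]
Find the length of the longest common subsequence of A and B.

3

Backtracking the LCS table gives one alignment: 8 (A2,B5) → 6 (A3,B8) → 13 (A4,B10).
So the longest common subsequence has length 3.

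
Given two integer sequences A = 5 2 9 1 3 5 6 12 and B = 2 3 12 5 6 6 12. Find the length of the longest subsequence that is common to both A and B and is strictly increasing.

A longest common strictly increasing subsequence is 2, 3, 5, 6, 12 (length 5); it appears in order in both A and B, and no longer such subsequence exists.

5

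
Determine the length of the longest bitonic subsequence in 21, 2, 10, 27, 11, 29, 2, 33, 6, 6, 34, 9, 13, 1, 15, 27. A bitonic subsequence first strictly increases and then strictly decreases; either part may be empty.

8

Let inc[i] be the LIS ending at i and dec[i] the longest strictly decreasing subsequence starting at i. inc = [1, 1, 2, 3, 3, 4, 1, 5, 2, 2, 6, 3, 4, 1, 5, 6], dec = [4, 2, 3, 4, 3, 3, 2, 3, 2, 2, 3, 2, 2, 1, 1, 1].
max_i inc[i]+dec[i]−1 = 8, with one witness 2, 10, 27, 29, 33, 34, 13, 1.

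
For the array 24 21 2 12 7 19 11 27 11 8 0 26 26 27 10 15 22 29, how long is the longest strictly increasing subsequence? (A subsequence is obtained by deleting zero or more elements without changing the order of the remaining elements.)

Scanning left to right, the best length ending at each element is: 24→1, 21→1, 2→1, 12→2, 7→2, 19→3, 11→3, 27→4, 11→3, 8→3, 0→1, 26→4, 26→4, 27→5, 10→4, 15→5, 22→6, 29→7.
So the longest increasing subsequence has length 7, e.g. 2, 7, 8, 10, 15, 22, 29.

7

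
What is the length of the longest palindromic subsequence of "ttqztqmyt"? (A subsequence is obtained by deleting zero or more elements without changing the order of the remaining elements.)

5

Using dp[i][j] = 2 + dp[i+1][j−1] if the ends match, else max(dp[i+1][j], dp[i][j−1]):
dp[1][9] = 5. A witness is tqtqt at positions 1,3,5,6,9.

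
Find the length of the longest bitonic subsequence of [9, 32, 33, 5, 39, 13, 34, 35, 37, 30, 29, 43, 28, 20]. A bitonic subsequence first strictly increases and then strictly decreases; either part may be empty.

Let inc[i] be the LIS ending at i and dec[i] the longest strictly decreasing subsequence starting at i. inc = [1, 2, 3, 1, 4, 2, 4, 5, 6, 3, 3, 7, 3, 3], dec = [2, 5, 5, 1, 6, 1, 5, 5, 5, 4, 3, 3, 2, 1].
max_i inc[i]+dec[i]−1 = 10, with one witness 9, 32, 33, 34, 35, 37, 30, 29, 28, 20.

10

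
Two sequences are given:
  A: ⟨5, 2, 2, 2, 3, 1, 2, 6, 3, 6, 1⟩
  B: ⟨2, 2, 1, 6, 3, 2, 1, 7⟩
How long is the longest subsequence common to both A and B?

Backtracking the LCS table gives one alignment: 2 (A3,B1) → 2 (A4,B2) → 1 (A6,B3) → 6 (A8,B4) → 3 (A9,B5) → 1 (A11,B7).
So the longest common subsequence has length 6.

6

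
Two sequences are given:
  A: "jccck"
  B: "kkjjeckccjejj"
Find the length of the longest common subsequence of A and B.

4

Backtracking the LCS table gives one alignment: j (A1,B4) → c (A2,B6) → c (A3,B8) → c (A4,B9).
So the longest common subsequence has length 4.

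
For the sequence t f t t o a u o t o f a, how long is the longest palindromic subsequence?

7

Using dp[i][j] = 2 + dp[i+1][j−1] if the ends match, else max(dp[i+1][j], dp[i][j−1]):
dp[1][12] = 7. A witness is ftouotf at positions 2,4,5,7,8,9,11.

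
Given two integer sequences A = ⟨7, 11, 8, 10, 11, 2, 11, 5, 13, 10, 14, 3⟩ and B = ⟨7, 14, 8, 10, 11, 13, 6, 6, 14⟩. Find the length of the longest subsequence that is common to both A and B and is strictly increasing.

6

For each value that appears in both, track the longest common increasing run ending there.
The best achievable length is 6; one witness is 7, 8, 10, 11, 13, 14 (A-positions 1,3,4,5,9,11, B-positions 1,3,4,5,6,9).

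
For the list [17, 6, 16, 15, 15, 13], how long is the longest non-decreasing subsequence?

3

Scanning left to right, the best length ending at each element is: 17→1, 6→1, 16→2, 15→2, 15→3, 13→2.
So the longest non-decreasing subsequence has length 3, e.g. 6, 15, 15.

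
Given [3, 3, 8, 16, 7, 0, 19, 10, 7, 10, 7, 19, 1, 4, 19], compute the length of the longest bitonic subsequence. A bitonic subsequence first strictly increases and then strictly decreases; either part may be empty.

Let inc[i] be the LIS ending at i and dec[i] the longest strictly decreasing subsequence starting at i. inc = [1, 1, 2, 3, 2, 1, 4, 3, 2, 3, 2, 4, 2, 3, 4], dec = [2, 2, 3, 4, 2, 1, 4, 3, 2, 3, 2, 2, 1, 1, 1].
max_i inc[i]+dec[i]−1 = 7, with one witness 3, 8, 16, 19, 10, 7, 4.

7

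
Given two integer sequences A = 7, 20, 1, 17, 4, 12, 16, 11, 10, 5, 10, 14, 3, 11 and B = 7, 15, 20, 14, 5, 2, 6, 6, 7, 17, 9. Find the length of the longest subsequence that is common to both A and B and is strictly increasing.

For each value that appears in both, track the longest common increasing run ending there.
The best achievable length is 2; one witness is 7, 20 (A-positions 1,2, B-positions 1,3).

2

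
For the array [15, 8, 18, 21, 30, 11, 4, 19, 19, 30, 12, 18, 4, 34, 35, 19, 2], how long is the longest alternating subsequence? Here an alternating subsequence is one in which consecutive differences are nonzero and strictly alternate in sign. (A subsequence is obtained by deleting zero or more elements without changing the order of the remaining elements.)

Track the best alternating length ending on an up-step vs a down-step at each position: up/down = 1/1, 1/2, 3/1, 3/1, 3/1, 3/4, 1/4, 5/4, 5/4, 5/1, 5/6, 7/6, 1/8, 9/1, 9/1, 9/10, 1/10.
The maximum over both is 10; one such subsequence is 15, 8, 18, 11, 19, 12, 18, 4, 34, 19.

10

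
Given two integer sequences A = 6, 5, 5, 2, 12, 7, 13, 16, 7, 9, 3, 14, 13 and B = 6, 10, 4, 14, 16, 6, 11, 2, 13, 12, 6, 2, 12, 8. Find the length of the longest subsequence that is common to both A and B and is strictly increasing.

2

A longest common strictly increasing subsequence is 6, 14 (length 2); it appears in order in both A and B, and no longer such subsequence exists.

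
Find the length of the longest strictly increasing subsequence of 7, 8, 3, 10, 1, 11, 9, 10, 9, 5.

Scanning left to right, the best length ending at each element is: 7→1, 8→2, 3→1, 10→3, 1→1, 11→4, 9→3, 10→4, 9→3, 5→2.
So the longest increasing subsequence has length 4, e.g. 7, 8, 10, 11.

4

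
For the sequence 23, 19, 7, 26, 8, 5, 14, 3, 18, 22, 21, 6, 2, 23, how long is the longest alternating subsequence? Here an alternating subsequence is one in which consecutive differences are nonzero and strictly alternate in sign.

9

A longest alternating subsequence is 23, 19, 26, 8, 14, 3, 22, 21, 23 (positions 1,2,4,5,7,8,10,11,14); its 8 consecutive differences strictly alternate in sign, and length 9 is optimal.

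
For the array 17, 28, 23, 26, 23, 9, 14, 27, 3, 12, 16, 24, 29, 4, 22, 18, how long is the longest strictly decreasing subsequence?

Scanning left to right, the best length ending at each element is: 17→1, 28→1, 23→2, 26→2, 23→3, 9→4, 14→4, 27→2, 3→5, 12→5, 16→4, 24→3, 29→1, 4→6, 22→4, 18→5.
So the longest decreasing subsequence has length 6, e.g. 28, 26, 23, 14, 12, 4.

6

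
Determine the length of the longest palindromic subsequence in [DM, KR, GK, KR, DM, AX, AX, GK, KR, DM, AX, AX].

8

One longest palindromic subsequence is DM KR GK AX AX GK KR DM (positions 1,2,3,6,7,8,9,10); it reads the same forward and backward, and the interval DP gives dp[1][12] = 8.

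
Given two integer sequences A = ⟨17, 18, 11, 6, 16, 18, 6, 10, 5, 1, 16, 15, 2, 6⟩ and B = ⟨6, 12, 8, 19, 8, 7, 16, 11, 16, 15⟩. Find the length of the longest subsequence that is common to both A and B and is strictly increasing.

A longest common strictly increasing subsequence is 6, 16 (length 2); it appears in order in both A and B, and no longer such subsequence exists.

2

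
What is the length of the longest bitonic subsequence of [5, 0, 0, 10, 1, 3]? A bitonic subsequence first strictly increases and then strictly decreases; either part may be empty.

3

One longest bitonic subsequence is 5, 10, 3 (positions 1,4,6): it rises to 10 then falls. Length 3 is optimal.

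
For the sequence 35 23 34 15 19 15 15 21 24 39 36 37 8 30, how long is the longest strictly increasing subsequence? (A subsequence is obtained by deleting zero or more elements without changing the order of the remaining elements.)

Let dp[i] be the longest increasing subsequence ending at position i. Then dp = [1, 1, 2, 1, 2, 1, 1, 3, 4, 5, 5, 6, 1, 5].
The maximum is 6; one witness is 15, 19, 21, 24, 36, 37 at positions 4,5,8,9,11,12.

6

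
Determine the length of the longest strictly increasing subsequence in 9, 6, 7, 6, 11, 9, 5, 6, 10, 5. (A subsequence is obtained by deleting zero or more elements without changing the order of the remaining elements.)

One longest increasing subsequence is 6, 7, 9, 10 (positions 2,3,6,9), of length 4; no longer one exists.

4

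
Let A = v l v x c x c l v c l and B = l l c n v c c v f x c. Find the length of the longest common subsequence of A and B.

6

Backtracking the LCS table gives one alignment: l (A2,B2) → v (A3,B5) → c (A5,B6) → c (A7,B7) → v (A9,B8) → c (A10,B11).
So the longest common subsequence has length 6.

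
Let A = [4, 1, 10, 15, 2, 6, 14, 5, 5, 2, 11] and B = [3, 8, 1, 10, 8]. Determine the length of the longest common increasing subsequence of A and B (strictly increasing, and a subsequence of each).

2

A longest common strictly increasing subsequence is 1, 10 (length 2); it appears in order in both A and B, and no longer such subsequence exists.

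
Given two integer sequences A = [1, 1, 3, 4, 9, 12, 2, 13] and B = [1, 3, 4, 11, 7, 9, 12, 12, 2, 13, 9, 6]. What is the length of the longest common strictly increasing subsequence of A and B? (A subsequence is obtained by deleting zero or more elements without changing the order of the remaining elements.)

6

A longest common strictly increasing subsequence is 1, 3, 4, 9, 12, 13 (length 6); it appears in order in both A and B, and no longer such subsequence exists.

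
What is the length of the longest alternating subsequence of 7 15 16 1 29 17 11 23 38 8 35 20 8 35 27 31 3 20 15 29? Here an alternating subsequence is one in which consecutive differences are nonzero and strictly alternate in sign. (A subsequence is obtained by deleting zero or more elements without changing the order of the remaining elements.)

16

Track the best alternating length ending on an up-step vs a down-step at each position: up/down = 1/1, 2/1, 2/1, 1/3, 4/1, 4/5, 4/5, 6/5, 6/1, 4/7, 8/7, 8/9, 4/9, 10/7, 10/11, 12/11, 4/13, 14/13, 14/15, 16/13.
The maximum over both is 16; one such subsequence is 7, 15, 1, 29, 17, 23, 8, 35, 20, 35, 27, 31, 3, 20, 15, 29.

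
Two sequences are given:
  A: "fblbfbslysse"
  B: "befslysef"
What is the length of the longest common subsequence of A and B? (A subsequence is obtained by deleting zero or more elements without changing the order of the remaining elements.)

7

Backtracking the LCS table gives one alignment: b (A2,B1) → f (A5,B3) → s (A7,B4) → l (A8,B5) → y (A9,B6) → s (A11,B7) → e (A12,B8).
So the longest common subsequence has length 7.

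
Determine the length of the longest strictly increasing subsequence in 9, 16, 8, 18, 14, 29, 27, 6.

4

Scanning left to right, the best length ending at each element is: 9→1, 16→2, 8→1, 18→3, 14→2, 29→4, 27→4, 6→1.
So the longest increasing subsequence has length 4, e.g. 9, 16, 18, 29.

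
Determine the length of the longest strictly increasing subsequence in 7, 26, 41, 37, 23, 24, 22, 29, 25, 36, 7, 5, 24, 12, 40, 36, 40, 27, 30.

6

One longest increasing subsequence is 7, 23, 24, 29, 36, 40 (positions 1,5,6,8,10,15), of length 6; no longer one exists.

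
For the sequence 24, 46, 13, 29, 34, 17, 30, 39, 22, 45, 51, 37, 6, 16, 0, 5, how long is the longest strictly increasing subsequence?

One longest increasing subsequence is 24, 29, 34, 39, 45, 51 (positions 1,4,5,8,10,11), of length 6; no longer one exists.

6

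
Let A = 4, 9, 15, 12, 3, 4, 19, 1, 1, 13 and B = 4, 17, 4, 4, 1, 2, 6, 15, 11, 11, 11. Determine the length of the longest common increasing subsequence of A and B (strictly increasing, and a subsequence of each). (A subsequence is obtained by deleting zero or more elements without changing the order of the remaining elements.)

For each value that appears in both, track the longest common increasing run ending there.
The best achievable length is 2; one witness is 4, 15 (A-positions 1,3, B-positions 1,8).

2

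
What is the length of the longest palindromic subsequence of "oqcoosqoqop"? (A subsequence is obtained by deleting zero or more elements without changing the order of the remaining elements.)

7

One longest palindromic subsequence is oqoqoqo (positions 1,2,4,7,8,9,10); it reads the same forward and backward, and the interval DP gives dp[1][11] = 7.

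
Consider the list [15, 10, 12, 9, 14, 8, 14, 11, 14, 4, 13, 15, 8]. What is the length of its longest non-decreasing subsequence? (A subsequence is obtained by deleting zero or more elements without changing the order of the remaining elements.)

One longest non-decreasing subsequence is 10, 12, 14, 14, 14, 15 (positions 2,3,5,7,9,12), of length 6; no longer one exists.

6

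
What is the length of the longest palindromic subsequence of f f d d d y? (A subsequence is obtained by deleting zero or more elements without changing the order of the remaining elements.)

3

Using dp[i][j] = 2 + dp[i+1][j−1] if the ends match, else max(dp[i+1][j], dp[i][j−1]):
dp[1][6] = 3. A witness is ddd at positions 3,4,5.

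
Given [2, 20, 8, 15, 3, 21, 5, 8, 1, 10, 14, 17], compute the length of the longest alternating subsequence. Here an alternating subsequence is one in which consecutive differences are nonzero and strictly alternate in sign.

Track the best alternating length ending on an up-step vs a down-step at each position: up/down = 1/1, 2/1, 2/3, 4/3, 2/5, 6/1, 6/7, 8/7, 1/9, 10/7, 10/7, 10/7.
The maximum over both is 10; one such subsequence is 2, 20, 8, 15, 3, 21, 5, 8, 1, 10.

10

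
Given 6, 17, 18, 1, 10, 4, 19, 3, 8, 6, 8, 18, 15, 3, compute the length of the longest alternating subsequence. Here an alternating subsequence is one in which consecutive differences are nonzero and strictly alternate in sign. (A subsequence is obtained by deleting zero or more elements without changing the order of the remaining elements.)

11

Track the best alternating length ending on an up-step vs a down-step at each position: up/down = 1/1, 2/1, 2/1, 1/3, 4/3, 4/5, 6/1, 4/7, 8/7, 8/9, 10/7, 10/7, 10/11, 4/11.
The maximum over both is 11; one such subsequence is 6, 17, 1, 10, 4, 19, 3, 8, 6, 18, 15.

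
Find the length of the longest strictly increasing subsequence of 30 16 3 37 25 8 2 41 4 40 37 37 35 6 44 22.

4

Let dp[i] be the longest increasing subsequence ending at position i. Then dp = [1, 1, 1, 2, 2, 2, 1, 3, 2, 3, 3, 3, 3, 3, 4, 4].
The maximum is 4; one witness is 30, 37, 41, 44 at positions 1,4,8,15.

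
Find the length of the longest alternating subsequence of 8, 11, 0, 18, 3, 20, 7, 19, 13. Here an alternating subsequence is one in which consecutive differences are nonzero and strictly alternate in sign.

9

A longest alternating subsequence is 8, 11, 0, 18, 3, 20, 7, 19, 13 (positions 1,2,3,4,5,6,7,8,9); its 8 consecutive differences strictly alternate in sign, and length 9 is optimal.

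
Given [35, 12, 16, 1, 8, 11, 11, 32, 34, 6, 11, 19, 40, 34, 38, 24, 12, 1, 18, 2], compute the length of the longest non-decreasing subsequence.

8

Let dp[i] be the longest non-decreasing subsequence ending at position i. Then dp = [1, 1, 2, 1, 2, 3, 4, 5, 6, 2, 5, 6, 7, 7, 8, 7, 6, 2, 7, 3].
The maximum is 8; one witness is 1, 8, 11, 11, 32, 34, 34, 38 at positions 4,5,6,7,8,9,14,15.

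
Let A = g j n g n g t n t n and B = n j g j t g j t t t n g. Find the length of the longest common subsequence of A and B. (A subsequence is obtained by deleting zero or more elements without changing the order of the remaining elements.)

Backtracking the LCS table gives one alignment: g (A1,B3) → j (A2,B4) → g (A4,B6) → t (A7,B9) → t (A9,B10) → n (A10,B11).
So the longest common subsequence has length 6.

6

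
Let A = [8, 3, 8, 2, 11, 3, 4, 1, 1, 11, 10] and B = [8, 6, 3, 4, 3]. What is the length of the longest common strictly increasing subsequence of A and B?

2

For each value that appears in both, track the longest common increasing run ending there.
The best achievable length is 2; one witness is 3, 4 (A-positions 2,7, B-positions 3,4).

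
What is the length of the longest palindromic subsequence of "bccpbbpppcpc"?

8

One longest palindromic subsequence is ccppppcc (positions 2,3,4,7,8,9,10,12); it reads the same forward and backward, and the interval DP gives dp[1][12] = 8.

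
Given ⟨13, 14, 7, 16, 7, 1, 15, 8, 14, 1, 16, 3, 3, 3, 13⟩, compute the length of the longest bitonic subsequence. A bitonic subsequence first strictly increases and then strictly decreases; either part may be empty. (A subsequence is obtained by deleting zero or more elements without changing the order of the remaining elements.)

6

One longest bitonic subsequence is 13, 14, 16, 15, 14, 13 (positions 1,2,4,7,9,15): it rises to 16 then falls. Length 6 is optimal.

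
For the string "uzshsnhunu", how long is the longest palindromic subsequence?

One longest palindromic subsequence is ununu (positions 1,6,8,9,10); it reads the same forward and backward, and the interval DP gives dp[1][10] = 5.

5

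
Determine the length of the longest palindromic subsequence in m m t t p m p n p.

4

Using dp[i][j] = 2 + dp[i+1][j−1] if the ends match, else max(dp[i+1][j], dp[i][j−1]):
dp[1][9] = 4. A witness is mttm at positions 2,3,4,6.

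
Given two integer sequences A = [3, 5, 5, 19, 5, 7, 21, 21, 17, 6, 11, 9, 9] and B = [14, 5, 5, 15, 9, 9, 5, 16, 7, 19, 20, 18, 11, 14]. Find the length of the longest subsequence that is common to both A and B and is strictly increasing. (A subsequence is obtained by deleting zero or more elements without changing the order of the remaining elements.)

For each value that appears in both, track the longest common increasing run ending there.
The best achievable length is 3; one witness is 5, 7, 11 (A-positions 2,6,11, B-positions 2,9,13).

3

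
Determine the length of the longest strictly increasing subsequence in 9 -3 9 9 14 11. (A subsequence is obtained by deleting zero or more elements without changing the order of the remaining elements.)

One longest increasing subsequence is -3, 9, 14 (positions 2,3,5), of length 3; no longer one exists.

3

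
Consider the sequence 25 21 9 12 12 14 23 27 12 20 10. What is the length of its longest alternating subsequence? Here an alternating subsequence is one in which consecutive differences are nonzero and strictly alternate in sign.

6

A longest alternating subsequence is 25, 9, 14, 12, 20, 10 (positions 1,3,6,9,10,11); its 5 consecutive differences strictly alternate in sign, and length 6 is optimal.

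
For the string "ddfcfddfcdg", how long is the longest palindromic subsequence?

8

One longest palindromic subsequence is dcfddfcd (positions 2,4,5,6,7,8,9,10); it reads the same forward and backward, and the interval DP gives dp[1][11] = 8.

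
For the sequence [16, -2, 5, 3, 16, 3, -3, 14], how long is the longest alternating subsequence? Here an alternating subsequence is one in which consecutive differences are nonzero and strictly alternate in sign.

7

Track the best alternating length ending on an up-step vs a down-step at each position: up/down = 1/1, 1/2, 3/2, 3/4, 5/1, 3/6, 1/6, 7/6.
The maximum over both is 7; one such subsequence is 16, -2, 5, 3, 16, 3, 14.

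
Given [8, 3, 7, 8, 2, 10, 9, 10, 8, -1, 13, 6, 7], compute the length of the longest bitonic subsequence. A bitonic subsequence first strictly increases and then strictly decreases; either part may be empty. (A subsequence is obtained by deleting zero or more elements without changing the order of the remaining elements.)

7

One longest bitonic subsequence is 3, 7, 8, 10, 9, 8, 7 (positions 2,3,4,6,7,9,13): it rises to 10 then falls. Length 7 is optimal.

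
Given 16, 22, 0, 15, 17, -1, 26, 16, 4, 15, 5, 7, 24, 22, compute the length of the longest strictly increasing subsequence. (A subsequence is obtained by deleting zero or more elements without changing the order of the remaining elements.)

5

Scanning left to right, the best length ending at each element is: 16→1, 22→2, 0→1, 15→2, 17→3, -1→1, 26→4, 16→3, 4→2, 15→3, 5→3, 7→4, 24→5, 22→5.
So the longest increasing subsequence has length 5, e.g. 0, 4, 5, 7, 24.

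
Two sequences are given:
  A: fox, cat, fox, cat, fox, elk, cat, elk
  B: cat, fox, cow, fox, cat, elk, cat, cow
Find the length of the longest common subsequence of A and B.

5

A longest common subsequence is fox, fox, cat, elk, cat (length 5); the LCS DP confirms no longer common subsequence exists.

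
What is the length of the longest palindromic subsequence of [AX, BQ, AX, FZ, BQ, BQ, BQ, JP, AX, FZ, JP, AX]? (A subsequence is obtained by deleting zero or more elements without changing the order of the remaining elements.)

7

Using dp[i][j] = 2 + dp[i+1][j−1] if the ends match, else max(dp[i+1][j], dp[i][j−1]):
dp[1][12] = 7. A witness is AX FZ BQ BQ BQ FZ AX at positions 1,4,5,6,7,10,12.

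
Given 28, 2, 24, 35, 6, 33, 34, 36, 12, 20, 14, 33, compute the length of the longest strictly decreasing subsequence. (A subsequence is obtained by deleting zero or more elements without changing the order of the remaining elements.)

Let dp[i] be the longest decreasing subsequence ending at position i. Then dp = [1, 2, 2, 1, 3, 2, 2, 1, 3, 3, 4, 3].
The maximum is 4; one witness is 28, 24, 20, 14 at positions 1,3,10,11.

4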